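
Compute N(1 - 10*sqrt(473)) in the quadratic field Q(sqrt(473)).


N(a + b*sqrt(d)) = a^2 - d*b^2
= (1)^2 - (473)*(-10)^2
= 1 - 47300
= -47299

-47299


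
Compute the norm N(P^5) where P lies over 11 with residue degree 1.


N(P^a) = p^(a*f)
= 11^(5*1)
= 11^5
= 161051

161051


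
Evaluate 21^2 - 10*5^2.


x^2 - d*y^2
= 21^2 - 10*5^2
= 441 - 250
= 191

191


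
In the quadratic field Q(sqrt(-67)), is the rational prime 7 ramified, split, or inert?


K = Q(sqrt(-67)). Since d mod 4 = 1, disc(K) = -67.
Check p | disc: -67 mod 7 = 3.
p does not divide disc. Compute Legendre symbol (d/p):
3^((7-1)/2) mod 7 = -1
(d/p) = -1, so p is inert: (p) stays prime with e=1, f=2, g=1.
Therefore p is inert.

inert


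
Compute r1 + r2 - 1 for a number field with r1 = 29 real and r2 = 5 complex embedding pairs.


By Dirichlet's unit theorem:
rank = r1 + r2 - 1
= 29 + 5 - 1
= 33

33


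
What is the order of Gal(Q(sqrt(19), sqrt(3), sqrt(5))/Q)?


The 3 square roots of distinct primes are multiplicatively independent over Q,
so [K:Q] = 2^3 and Gal(K/Q) is isomorphic to (Z/2Z)^3.
|Gal| = 2^3 = 8

8


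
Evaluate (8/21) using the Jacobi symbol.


Compute (8/21) via quadratic reciprocity:
  pull out 2: (2/21) = -1  (since 21 mod 8 = 5)
  pull out 2: (2/21) = -1  (since 21 mod 8 = 5)
  pull out 2: (2/21) = -1  (since 21 mod 8 = 5)
  (1/21) = 1
Product of signs = -1

-1


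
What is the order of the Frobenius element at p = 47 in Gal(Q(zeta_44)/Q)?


The Frobenius at p in Gal(Q(zeta_n)/Q) = (Z/nZ)* is the class of p, so its order is ord_44(47), the smallest k >= 1 with 47^k = 1 mod 44.
n = 44 = 2^2 * 11, phi(44) = 20; the order divides phi(n).
Divisors of 20: 1, 2, 4, 5, 10, 20
Repeated squaring mod 44: 47^1 = 3, 47^2 = 9, 47^4 = 37, 47^8 = 5, 47^16 = 25
Test divisors in increasing order:
  k=1: 47^1 = 3 mod 44
  k=2: 47^2 = 9 mod 44
  k=4: 47^4 = 37 mod 44
  k=5: 47^5 = 37 * 3 = 23 mod 44
  k=10: 47^10 = 5 * 9 = 1 mod 44  <- first divisor giving 1
Order = 10

10


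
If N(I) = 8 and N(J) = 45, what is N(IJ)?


N(IJ) = N(I) * N(J)
= 8 * 45
= 360

360


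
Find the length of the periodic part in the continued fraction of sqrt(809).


Run the CF algorithm for sqrt(809).
a_0 = floor(sqrt(809)) = 28; set m_0=0, q_0=1.
Recurrence: m' = q*a - m,  q' = (d - m'^2)/q,  a' = floor((a_0 + m')/q').
  step 1: m=28, q=25, a=2
  step 2: m=22, q=13, a=3
  step 3: m=17, q=40, a=1
  step 4: m=23, q=7, a=7
  step 5: m=26, q=19, a=2
  step 6: m=12, q=35, a=1
  step 7: m=23, q=8, a=6
  step 8: m=25, q=23, a=2
  step 9: m=21, q=16, a=3
  step 10: m=27, q=5, a=11
  step 11: m=28, q=5, a=11
  step 12: m=27, q=16, a=3
  step 13: m=21, q=23, a=2
  step 14: m=25, q=8, a=6
  step 15: m=23, q=35, a=1
  step 16: m=12, q=19, a=2
  step 17: m=26, q=7, a=7
  step 18: m=23, q=40, a=1
  step 19: m=17, q=13, a=3
  step 20: m=22, q=25, a=2
  step 21: m=28, q=1, a=56
a_21 = 2*a_0 = 56, so the period closes here.
sqrt(809) = [28; 2, 3, 1, 7, 2, 1, 6, 2, 3, 11, 11, 3, 2, 6, 1, 2, 7, 1, 3, 2, 56]
Period length = 21

21


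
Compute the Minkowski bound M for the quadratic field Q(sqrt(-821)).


d = -821, d mod 4 = 3, so disc(K) = 4d = -3284; |disc(K)| = 3284
Imaginary quadratic field, so n = 2, s = r2 = 1, r1 = 0
M = (n!/n^n) * (4/pi)^s * sqrt(|disc(K)|) = (2!/2^2) * (4/pi)^1 * sqrt(3284)
= 0.5 * 1.273240 * 57.306195
= 36.4823

36.4823


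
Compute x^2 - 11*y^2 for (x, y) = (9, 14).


x^2 - d*y^2
= 9^2 - 11*14^2
= 81 - 2156
= -2075

-2075


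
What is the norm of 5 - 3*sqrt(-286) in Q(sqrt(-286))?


N(a + b*sqrt(d)) = a^2 - d*b^2
= (5)^2 - (-286)*(-3)^2
= 25 + 2574
= 2599

2599


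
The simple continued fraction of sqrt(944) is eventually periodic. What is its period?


Run the CF algorithm for sqrt(944).
a_0 = floor(sqrt(944)) = 30; set m_0=0, q_0=1.
Recurrence: m' = q*a - m,  q' = (d - m'^2)/q,  a' = floor((a_0 + m')/q').
  step 1: m=30, q=44, a=1
  step 2: m=14, q=17, a=2
  step 3: m=20, q=32, a=1
  step 4: m=12, q=25, a=1
  step 5: m=13, q=31, a=1
  step 6: m=18, q=20, a=2
  step 7: m=22, q=23, a=2
  step 8: m=24, q=16, a=3
  step 9: m=24, q=23, a=2
  step 10: m=22, q=20, a=2
  step 11: m=18, q=31, a=1
  step 12: m=13, q=25, a=1
  step 13: m=12, q=32, a=1
  step 14: m=20, q=17, a=2
  step 15: m=14, q=44, a=1
  step 16: m=30, q=1, a=60
a_16 = 2*a_0 = 60, so the period closes here.
sqrt(944) = [30; 1, 2, 1, 1, 1, 2, 2, 3, 2, 2, 1, 1, 1, 2, 1, 60]
Period length = 16

16


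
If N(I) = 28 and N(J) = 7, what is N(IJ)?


N(IJ) = N(I) * N(J)
= 28 * 7
= 196

196


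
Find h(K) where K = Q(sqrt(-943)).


K = Q(sqrt(-943)). d mod 4 = 1, so D = disc(K) = d = -943
h(K) equals the number of primitive reduced positive-definite forms (a, b, c) = a*x^2 + b*x*y + c*y^2 with b^2 - 4ac = D,
where reduced means |b| <= a <= c, with b >= 0 whenever |b| = a or a = c, and primitive means gcd(a, b, c) = 1.
Reduced forces 3a^2 <= |D| = 943, so 1 <= a <= 17; b must have the parity of D, and c = (b^2 - D)/(4a) must be an integer >= a.
Enumerate a = 1..17, b in [-a, a]:
  a=1: (1, 1, 236)  [1]
  a=2: (2, -1, 118), (2, 1, 118)  [2]
  a=3: none
  a=4: (4, -1, 59), (4, 1, 59)  [2]
  a=5..6: none
  a=7: (7, -3, 34), (7, 3, 34)  [2]
  a=8: (8, -7, 31), (8, 7, 31)  [2]
  a=9..10: none
  a=11: (11, -5, 22), (11, 5, 22)  [2]
  a=12..13: none
  a=14: (14, -11, 19), (14, -3, 17), (14, 3, 17), (14, 11, 19)  [4]
  a=15: none
  a=16: (16, 9, 16)  [1]
  a=17: none
Total reduced forms: 1 + 2 + 2 + 2 + 2 + 2 + 4 + 1 = 16
h = 16

16


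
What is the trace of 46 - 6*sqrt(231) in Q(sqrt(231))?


Tr(a + b*sqrt(d)) = (a + b*sqrt(d)) + (a - b*sqrt(d)) = 2a
= 2 * (46)
= 92

92


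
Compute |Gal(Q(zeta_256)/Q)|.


|Gal(Q(zeta_256)/Q)| = phi(256)
= 128

128


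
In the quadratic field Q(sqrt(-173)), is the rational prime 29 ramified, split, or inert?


K = Q(sqrt(-173)). Since d mod 4 = 3, disc(K) = -692.
Check p | disc: -692 mod 29 = 4.
p does not divide disc. Compute Legendre symbol (d/p):
1^((29-1)/2) mod 29 = 1
(d/p) = 1, so p splits: (p) = P*P' with e=1, f=1, g=2.
Therefore p is split.

split


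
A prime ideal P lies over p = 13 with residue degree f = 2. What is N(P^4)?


N(P^a) = p^(a*f)
= 13^(4*2)
= 13^8
= 815730721

815730721


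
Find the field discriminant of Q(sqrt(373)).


For K = Q(sqrt(d)) with d squarefree: disc(K) = d if d = 1 mod 4, and disc(K) = 4d if d = 2 or 3 mod 4.
Here d = 373, and d mod 4 = 1.
d = 1 mod 4 (O_K = Z[(1+sqrt(d))/2]), so disc(K) = d = 373

373


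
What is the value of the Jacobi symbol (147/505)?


Compute (147/505) via quadratic reciprocity:
  reciprocity: (147/505) -> +(505/147)
  reduce: (64/147)
  pull out 2: (2/147) = -1  (since 147 mod 8 = 3)
  pull out 2: (2/147) = -1  (since 147 mod 8 = 3)
  pull out 2: (2/147) = -1  (since 147 mod 8 = 3)
  pull out 2: (2/147) = -1  (since 147 mod 8 = 3)
  pull out 2: (2/147) = -1  (since 147 mod 8 = 3)
  pull out 2: (2/147) = -1  (since 147 mod 8 = 3)
  (1/147) = 1
Product of signs = 1

1


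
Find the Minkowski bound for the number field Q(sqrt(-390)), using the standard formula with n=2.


d = -390, d mod 4 = 2, so disc(K) = 4d = -1560; |disc(K)| = 1560
Imaginary quadratic field, so n = 2, s = r2 = 1, r1 = 0
M = (n!/n^n) * (4/pi)^s * sqrt(|disc(K)|) = (2!/2^2) * (4/pi)^1 * sqrt(1560)
= 0.5 * 1.273240 * 39.496835
= 25.1445

25.1445


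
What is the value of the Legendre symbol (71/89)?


p = 89 is prime, so compute (71/89) with the reciprocity algorithm (Jacobi-symbol steps: pull out 2s via (2/n), flip via reciprocity, reduce):
  reciprocity: (71/89) -> +(89/71)
  reduce: (18/71)
  pull out 2: (2/71) = +1  (since 71 mod 8 = 7)
  reciprocity: (9/71) -> +(71/9)
  reduce: (8/9)
  pull out 2: (2/9) = +1  (since 9 mod 8 = 1)
  pull out 2: (2/9) = +1  (since 9 mod 8 = 1)
  pull out 2: (2/9) = +1  (since 9 mod 8 = 1)
  (1/9) = 1
Product of signs = 1
(71/89) = 1

1


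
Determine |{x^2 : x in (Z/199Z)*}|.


For prime p, the number of non-zero quadratic residues is (p-1)/2.
= (199-1)/2
= 99

99


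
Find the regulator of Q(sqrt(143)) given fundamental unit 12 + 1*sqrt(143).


epsilon = 12 + 1*sqrt(143)
= 23.9583
R = ln(23.9583)
= 3.1763

3.1763


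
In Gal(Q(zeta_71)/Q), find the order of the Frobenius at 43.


The Frobenius at p in Gal(Q(zeta_n)/Q) = (Z/nZ)* is the class of p, so its order is ord_71(43), the smallest k >= 1 with 43^k = 1 mod 71.
n = 71 = 71, phi(71) = 70; the order divides phi(n).
Divisors of 70: 1, 2, 5, 7, 10, 14, 35, 70
Repeated squaring mod 71: 43^1 = 43, 43^2 = 3, 43^4 = 9, 43^8 = 10, 43^16 = 29, 43^32 = 60, 43^64 = 50
Test divisors in increasing order:
  k=1: 43^1 = 43 mod 71
  k=2: 43^2 = 3 mod 71
  k=5: 43^5 = 9 * 43 = 32 mod 71
  k=7: 43^7 = 9 * 3 * 43 = 25 mod 71
  k=10: 43^10 = 10 * 3 = 30 mod 71
  k=14: 43^14 = 10 * 9 * 3 = 57 mod 71
  k=35: 43^35 = 60 * 3 * 43 = 1 mod 71  <- first divisor giving 1
Order = 35

35


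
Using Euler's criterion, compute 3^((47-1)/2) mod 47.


p = 47 is prime and the exponent is (p-1)/2 = 23, so by Euler's criterion 3^23 = (3/47) = +1 or -1 mod 47.
Compute by square-and-multiply:
  23 = 16 + 4 + 2 + 1 (binary 10111)
  Repeated squaring mod 47: 3^1 = 3, 3^2 = 9, 3^4 = 34, 3^8 = 28, 3^16 = 32
  3^23 = 3^16 * 3^4 * 3^2 * 3^1 = 32 * 34 * 9 * 3 mod 47
    32 * 34 = 1088 = 7 mod 47
    7 * 9 = 63 = 16 mod 47
    16 * 3 = 48 = 1 mod 47
  3^23 = 1 mod 47
Result 1: 3 is a quadratic residue mod 47.
3^23 mod 47 = 1

1


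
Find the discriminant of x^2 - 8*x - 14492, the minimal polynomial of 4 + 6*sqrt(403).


The element 4 + 6*sqrt(403) has minimal polynomial:
x^2 - 8*x - 14492
Discriminant = (-8)^2 - 4*(-14492)
= 64 + 57968
= 58032

58032


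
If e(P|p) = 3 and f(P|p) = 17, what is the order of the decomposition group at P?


|D_P| = e * f
= 3 * 17
= 51

51


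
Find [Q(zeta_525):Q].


The degree equals Euler's totient phi(525).
525 = 3 * 5^2 * 7
phi(525) = 240

240


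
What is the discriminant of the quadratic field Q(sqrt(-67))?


For K = Q(sqrt(d)) with d squarefree: disc(K) = d if d = 1 mod 4, and disc(K) = 4d if d = 2 or 3 mod 4.
Here d = -67, and d mod 4 = 1.
d = 1 mod 4 (O_K = Z[(1+sqrt(d))/2]), so disc(K) = d = -67

-67


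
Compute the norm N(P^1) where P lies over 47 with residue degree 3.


N(P^a) = p^(a*f)
= 47^(1*3)
= 47^3
= 103823

103823


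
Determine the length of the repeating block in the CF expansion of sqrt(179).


Run the CF algorithm for sqrt(179).
a_0 = floor(sqrt(179)) = 13; set m_0=0, q_0=1.
Recurrence: m' = q*a - m,  q' = (d - m'^2)/q,  a' = floor((a_0 + m')/q').
  step 1: m=13, q=10, a=2
  step 2: m=7, q=13, a=1
  step 3: m=6, q=11, a=1
  step 4: m=5, q=14, a=1
  step 5: m=9, q=7, a=3
  step 6: m=12, q=5, a=5
  step 7: m=13, q=2, a=13
  step 8: m=13, q=5, a=5
  step 9: m=12, q=7, a=3
  step 10: m=9, q=14, a=1
  step 11: m=5, q=11, a=1
  step 12: m=6, q=13, a=1
  step 13: m=7, q=10, a=2
  step 14: m=13, q=1, a=26
a_14 = 2*a_0 = 26, so the period closes here.
sqrt(179) = [13; 2, 1, 1, 1, 3, 5, 13, 5, 3, 1, 1, 1, 2, 26]
Period length = 14

14


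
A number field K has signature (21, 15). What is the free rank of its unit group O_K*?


By Dirichlet's unit theorem:
rank = r1 + r2 - 1
= 21 + 15 - 1
= 35

35


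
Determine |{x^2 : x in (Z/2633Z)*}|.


For prime p, the number of non-zero quadratic residues is (p-1)/2.
= (2633-1)/2
= 1316

1316


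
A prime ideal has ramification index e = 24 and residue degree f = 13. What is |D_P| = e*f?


|D_P| = e * f
= 24 * 13
= 312

312


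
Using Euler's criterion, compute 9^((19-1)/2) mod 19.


p = 19 is prime and the exponent is (p-1)/2 = 9, so by Euler's criterion 9^9 = (9/19) = +1 or -1 mod 19.
Compute by square-and-multiply:
  9 = 8 + 1 (binary 1001)
  Repeated squaring mod 19: 9^1 = 9, 9^2 = 5, 9^4 = 6, 9^8 = 17
  9^9 = 9^8 * 9^1 = 17 * 9 mod 19
    17 * 9 = 153 = 1 mod 19
  9^9 = 1 mod 19
Result 1: 9 is a quadratic residue mod 19.
9^9 mod 19 = 1

1


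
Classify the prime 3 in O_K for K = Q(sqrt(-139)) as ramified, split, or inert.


K = Q(sqrt(-139)). Since d mod 4 = 1, disc(K) = -139.
Check p | disc: -139 mod 3 = 2.
p does not divide disc. Compute Legendre symbol (d/p):
2^((3-1)/2) mod 3 = -1
(d/p) = -1, so p is inert: (p) stays prime with e=1, f=2, g=1.
Therefore p is inert.

inert


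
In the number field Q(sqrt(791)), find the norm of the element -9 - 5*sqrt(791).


N(a + b*sqrt(d)) = a^2 - d*b^2
= (-9)^2 - (791)*(-5)^2
= 81 - 19775
= -19694

-19694


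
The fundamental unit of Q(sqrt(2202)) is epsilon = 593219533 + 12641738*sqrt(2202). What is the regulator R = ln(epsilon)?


epsilon = 593219533 + 12641738*sqrt(2202)
= 1.1864e+09
R = ln(1.1864e+09)
= 20.8942

20.8942


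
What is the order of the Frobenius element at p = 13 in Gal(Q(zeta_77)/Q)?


The Frobenius at p in Gal(Q(zeta_n)/Q) = (Z/nZ)* is the class of p, so its order is ord_77(13), the smallest k >= 1 with 13^k = 1 mod 77.
n = 77 = 7 * 11, phi(77) = 60; the order divides phi(n).
Divisors of 60: 1, 2, 3, 4, 5, 6, 10, 12, 15, 20, 30, 60
Repeated squaring mod 77: 13^1 = 13, 13^2 = 15, 13^4 = 71, 13^8 = 36, 13^16 = 64, 13^32 = 15
Test divisors in increasing order:
  k=1: 13^1 = 13 mod 77
  k=2: 13^2 = 15 mod 77
  k=3: 13^3 = 15 * 13 = 41 mod 77
  k=4: 13^4 = 71 mod 77
  k=5: 13^5 = 71 * 13 = 76 mod 77
  k=6: 13^6 = 71 * 15 = 64 mod 77
  k=10: 13^10 = 36 * 15 = 1 mod 77  <- first divisor giving 1
Order = 10

10


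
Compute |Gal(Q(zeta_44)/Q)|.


|Gal(Q(zeta_44)/Q)| = phi(44)
= 20

20


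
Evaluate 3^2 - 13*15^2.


x^2 - d*y^2
= 3^2 - 13*15^2
= 9 - 2925
= -2916

-2916


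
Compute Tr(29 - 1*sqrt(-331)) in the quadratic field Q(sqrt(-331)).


Tr(a + b*sqrt(d)) = (a + b*sqrt(d)) + (a - b*sqrt(d)) = 2a
= 2 * (29)
= 58

58


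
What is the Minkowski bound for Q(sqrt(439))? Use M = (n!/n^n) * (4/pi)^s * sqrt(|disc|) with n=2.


d = 439, d mod 4 = 3, so disc(K) = 4d = 1756; |disc(K)| = 1756
Real quadratic field, so n = 2, s = r2 = 0, r1 = 2
M = (n!/n^n) * (4/pi)^s * sqrt(|disc(K)|) = (2!/2^2) * (4/pi)^0 * sqrt(1756)
= 0.5 * 1.000000 * 41.904654
= 20.9523

20.9523


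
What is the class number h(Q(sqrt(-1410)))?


K = Q(sqrt(-1410)). d mod 4 = 2, so D = disc(K) = 4d = -5640
h(K) equals the number of primitive reduced positive-definite forms (a, b, c) = a*x^2 + b*x*y + c*y^2 with b^2 - 4ac = D,
where reduced means |b| <= a <= c, with b >= 0 whenever |b| = a or a = c, and primitive means gcd(a, b, c) = 1.
Reduced forces 3a^2 <= |D| = 5640, so 1 <= a <= 43; b must have the parity of D, and c = (b^2 - D)/(4a) must be an integer >= a.
Enumerate a = 1..43, b in [-a, a]:
  a=1: (1, 0, 1410)  [1]
  a=2: (2, 0, 705)  [1]
  a=3: (3, 0, 470)  [1]
  a=4: none
  a=5: (5, 0, 282)  [1]
  a=6: (6, 0, 235)  [1]
  a=7: (7, -4, 202), (7, 4, 202)  [2]
  a=8..9: none
  a=10: (10, 0, 141)  [1]
  a=11: (11, -6, 129), (11, 6, 129)  [2]
  a=12..13: none
  a=14: (14, -4, 101), (14, 4, 101)  [2]
  a=15: (15, 0, 94)  [1]
  a=16: none
  a=17: (17, -2, 83), (17, 2, 83)  [2]
  a=18..20: none
  a=21: (21, -18, 71), (21, 18, 71)  [2]
  a=22: (22, -16, 67), (22, 16, 67)  [2]
  a=23: (23, -8, 62), (23, 8, 62)  [2]
  a=24..29: none
  a=30: (30, 0, 47)  [1]
  a=31: (31, -8, 46), (31, 8, 46)  [2]
  a=32: none
  a=33: (33, -6, 43), (33, 6, 43)  [2]
  a=34: (34, -32, 49), (34, 32, 49)  [2]
  a=35: (35, -10, 41), (35, 10, 41)  [2]
  a=36: none
  a=37: (37, -24, 42), (37, 24, 42)  [2]
  a=38..43: none
Total reduced forms: 1 + 1 + 1 + 1 + 1 + 2 + 1 + 2 + 2 + 1 + 2 + 2 + 2 + 2 + 1 + 2 + 2 + 2 + 2 + 2 = 32
h = 32

32


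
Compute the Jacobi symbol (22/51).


Compute (22/51) via quadratic reciprocity:
  pull out 2: (2/51) = -1  (since 51 mod 8 = 3)
  reciprocity: (11/51) -> -(51/11)
  reduce: (7/11)
  reciprocity: (7/11) -> -(11/7)
  reduce: (4/7)
  pull out 2: (2/7) = +1  (since 7 mod 8 = 7)
  pull out 2: (2/7) = +1  (since 7 mod 8 = 7)
  (1/7) = 1
Product of signs = -1

-1


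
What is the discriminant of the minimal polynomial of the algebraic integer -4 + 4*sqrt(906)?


The element -4 + 4*sqrt(906) has minimal polynomial:
x^2 + 8*x - 14480
Discriminant = (8)^2 - 4*(-14480)
= 64 + 57920
= 57984

57984


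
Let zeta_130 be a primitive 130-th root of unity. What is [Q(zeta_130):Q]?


The degree equals Euler's totient phi(130).
130 = 2 * 5 * 13
phi(130) = 48

48


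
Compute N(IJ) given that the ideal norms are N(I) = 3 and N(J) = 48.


N(IJ) = N(I) * N(J)
= 3 * 48
= 144

144


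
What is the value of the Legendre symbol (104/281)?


p = 281 is prime, so compute (104/281) with the reciprocity algorithm (Jacobi-symbol steps: pull out 2s via (2/n), flip via reciprocity, reduce):
  pull out 2: (2/281) = +1  (since 281 mod 8 = 1)
  pull out 2: (2/281) = +1  (since 281 mod 8 = 1)
  pull out 2: (2/281) = +1  (since 281 mod 8 = 1)
  reciprocity: (13/281) -> +(281/13)
  reduce: (8/13)
  pull out 2: (2/13) = -1  (since 13 mod 8 = 5)
  pull out 2: (2/13) = -1  (since 13 mod 8 = 5)
  pull out 2: (2/13) = -1  (since 13 mod 8 = 5)
  (1/13) = 1
Product of signs = -1
(104/281) = -1

-1


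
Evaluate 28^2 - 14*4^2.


x^2 - d*y^2
= 28^2 - 14*4^2
= 784 - 224
= 560

560


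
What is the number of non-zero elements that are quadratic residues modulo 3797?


For prime p, the number of non-zero quadratic residues is (p-1)/2.
= (3797-1)/2
= 1898

1898


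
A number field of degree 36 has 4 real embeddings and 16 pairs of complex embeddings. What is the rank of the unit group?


By Dirichlet's unit theorem:
rank = r1 + r2 - 1
= 4 + 16 - 1
= 19

19


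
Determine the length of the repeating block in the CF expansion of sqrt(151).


Run the CF algorithm for sqrt(151).
a_0 = floor(sqrt(151)) = 12; set m_0=0, q_0=1.
Recurrence: m' = q*a - m,  q' = (d - m'^2)/q,  a' = floor((a_0 + m')/q').
  step 1: m=12, q=7, a=3
  step 2: m=9, q=10, a=2
  step 3: m=11, q=3, a=7
  step 4: m=10, q=17, a=1
  step 5: m=7, q=6, a=3
  step 6: m=11, q=5, a=4
  step 7: m=9, q=14, a=1
  step 8: m=5, q=9, a=1
  step 9: m=4, q=15, a=1
  step 10: m=11, q=2, a=11
  step 11: m=11, q=15, a=1
  step 12: m=4, q=9, a=1
  step 13: m=5, q=14, a=1
  step 14: m=9, q=5, a=4
  step 15: m=11, q=6, a=3
  step 16: m=7, q=17, a=1
  step 17: m=10, q=3, a=7
  step 18: m=11, q=10, a=2
  step 19: m=9, q=7, a=3
  step 20: m=12, q=1, a=24
a_20 = 2*a_0 = 24, so the period closes here.
sqrt(151) = [12; 3, 2, 7, 1, 3, 4, 1, 1, 1, 11, 1, 1, 1, 4, 3, 1, 7, 2, 3, 24]
Period length = 20

20


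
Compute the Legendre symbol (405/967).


p = 967 is prime, so compute (405/967) with the reciprocity algorithm (Jacobi-symbol steps: pull out 2s via (2/n), flip via reciprocity, reduce):
  reciprocity: (405/967) -> +(967/405)
  reduce: (157/405)
  reciprocity: (157/405) -> +(405/157)
  reduce: (91/157)
  reciprocity: (91/157) -> +(157/91)
  reduce: (66/91)
  pull out 2: (2/91) = -1  (since 91 mod 8 = 3)
  reciprocity: (33/91) -> +(91/33)
  reduce: (25/33)
  reciprocity: (25/33) -> +(33/25)
  reduce: (8/25)
  pull out 2: (2/25) = +1  (since 25 mod 8 = 1)
  pull out 2: (2/25) = +1  (since 25 mod 8 = 1)
  pull out 2: (2/25) = +1  (since 25 mod 8 = 1)
  (1/25) = 1
Product of signs = -1
(405/967) = -1

-1


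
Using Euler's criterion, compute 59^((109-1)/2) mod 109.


p = 109 is prime and the exponent is (p-1)/2 = 54, so by Euler's criterion 59^54 = (59/109) = +1 or -1 mod 109.
Compute by square-and-multiply:
  54 = 32 + 16 + 4 + 2 (binary 110110)
  Repeated squaring mod 109: 59^1 = 59, 59^2 = 102, 59^4 = 49, 59^8 = 3, 59^16 = 9, 59^32 = 81
  59^54 = 59^32 * 59^16 * 59^4 * 59^2 = 81 * 9 * 49 * 102 mod 109
    81 * 9 = 729 = 75 mod 109
    75 * 49 = 3675 = 78 mod 109
    78 * 102 = 7956 = 108 mod 109
  59^54 = 108 mod 109
Result 108 = p - 1 = -1 mod 109: 59 is a quadratic non-residue mod 109. As a residue in [0, p-1] the value is 108.
59^54 mod 109 = 108

108


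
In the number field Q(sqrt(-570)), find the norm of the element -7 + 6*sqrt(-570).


N(a + b*sqrt(d)) = a^2 - d*b^2
= (-7)^2 - (-570)*(6)^2
= 49 + 20520
= 20569

20569


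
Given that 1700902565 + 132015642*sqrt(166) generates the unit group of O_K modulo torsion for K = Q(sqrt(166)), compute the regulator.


epsilon = 1700902565 + 132015642*sqrt(166)
= 3.4018e+09
R = ln(3.4018e+09)
= 21.9476

21.9476


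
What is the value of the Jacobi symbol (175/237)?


Compute (175/237) via quadratic reciprocity:
  reciprocity: (175/237) -> +(237/175)
  reduce: (62/175)
  pull out 2: (2/175) = +1  (since 175 mod 8 = 7)
  reciprocity: (31/175) -> -(175/31)
  reduce: (20/31)
  pull out 2: (2/31) = +1  (since 31 mod 8 = 7)
  pull out 2: (2/31) = +1  (since 31 mod 8 = 7)
  reciprocity: (5/31) -> +(31/5)
  reduce: (1/5)
  (1/5) = 1
Product of signs = -1

-1


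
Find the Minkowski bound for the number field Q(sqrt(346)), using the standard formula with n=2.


d = 346, d mod 4 = 2, so disc(K) = 4d = 1384; |disc(K)| = 1384
Real quadratic field, so n = 2, s = r2 = 0, r1 = 2
M = (n!/n^n) * (4/pi)^s * sqrt(|disc(K)|) = (2!/2^2) * (4/pi)^0 * sqrt(1384)
= 0.5 * 1.000000 * 37.202150
= 18.6011

18.6011


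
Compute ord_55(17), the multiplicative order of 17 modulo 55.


We want ord_55(17), the smallest k >= 1 with 17^k = 1 mod 55.
n = 55 = 5 * 11, phi(55) = 40; the order divides phi(n).
Divisors of 40: 1, 2, 4, 5, 8, 10, 20, 40
Repeated squaring mod 55: 17^1 = 17, 17^2 = 14, 17^4 = 31, 17^8 = 26, 17^16 = 16, 17^32 = 36
Test divisors in increasing order:
  k=1: 17^1 = 17 mod 55
  k=2: 17^2 = 14 mod 55
  k=4: 17^4 = 31 mod 55
  k=5: 17^5 = 31 * 17 = 32 mod 55
  k=8: 17^8 = 26 mod 55
  k=10: 17^10 = 26 * 14 = 34 mod 55
  k=20: 17^20 = 16 * 31 = 1 mod 55  <- first divisor giving 1
Order = 20

20


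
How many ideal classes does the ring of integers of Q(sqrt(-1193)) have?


K = Q(sqrt(-1193)). d mod 4 = 3, so D = disc(K) = 4d = -4772
h(K) equals the number of primitive reduced positive-definite forms (a, b, c) = a*x^2 + b*x*y + c*y^2 with b^2 - 4ac = D,
where reduced means |b| <= a <= c, with b >= 0 whenever |b| = a or a = c, and primitive means gcd(a, b, c) = 1.
Reduced forces 3a^2 <= |D| = 4772, so 1 <= a <= 39; b must have the parity of D, and c = (b^2 - D)/(4a) must be an integer >= a.
Enumerate a = 1..39, b in [-a, a]:
  a=1: (1, 0, 1193)  [1]
  a=2: (2, 2, 597)  [1]
  a=3: (3, -2, 398), (3, 2, 398)  [2]
  a=4..5: none
  a=6: (6, -2, 199), (6, 2, 199)  [2]
  a=7: (7, -4, 171), (7, 4, 171)  [2]
  a=8: none
  a=9: (9, -4, 133), (9, 4, 133)  [2]
  a=10..12: none
  a=13: (13, -8, 93), (13, 8, 93)  [2]
  a=14: (14, -10, 87), (14, 10, 87)  [2]
  a=15..17: none
  a=18: (18, -14, 69), (18, 14, 69)  [2]
  a=19: (19, -4, 63), (19, 4, 63)  [2]
  a=20: none
  a=21: (21, -10, 58), (21, -4, 57), (21, 4, 57), (21, 10, 58)  [4]
  a=22: none
  a=23: (23, -14, 54), (23, 14, 54)  [2]
  a=24..25: none
  a=26: (26, -18, 49), (26, 18, 49)  [2]
  a=27: (27, -14, 46), (27, 14, 46)  [2]
  a=28: none
  a=29: (29, -10, 42), (29, 10, 42)  [2]
  a=30: none
  a=31: (31, -8, 39), (31, 8, 39)  [2]
  a=32..36: none
  a=37: (37, -36, 41), (37, 36, 41)  [2]
  a=38: (38, -34, 39), (38, 34, 39)  [2]
  a=39: none
Total reduced forms: 1 + 1 + 2 + 2 + 2 + 2 + 2 + 2 + 2 + 2 + 4 + 2 + 2 + 2 + 2 + 2 + 2 + 2 = 36
h = 36

36


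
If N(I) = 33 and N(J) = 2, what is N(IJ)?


N(IJ) = N(I) * N(J)
= 33 * 2
= 66

66


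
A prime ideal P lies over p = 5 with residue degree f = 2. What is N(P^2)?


N(P^a) = p^(a*f)
= 5^(2*2)
= 5^4
= 625

625


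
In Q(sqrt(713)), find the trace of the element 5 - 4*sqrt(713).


Tr(a + b*sqrt(d)) = (a + b*sqrt(d)) + (a - b*sqrt(d)) = 2a
= 2 * (5)
= 10

10


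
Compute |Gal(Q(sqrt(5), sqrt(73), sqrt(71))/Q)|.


The 3 square roots of distinct primes are multiplicatively independent over Q,
so [K:Q] = 2^3 and Gal(K/Q) is isomorphic to (Z/2Z)^3.
|Gal| = 2^3 = 8

8


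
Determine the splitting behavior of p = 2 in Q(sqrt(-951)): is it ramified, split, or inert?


K = Q(sqrt(-951)). Since d mod 4 = 1, disc(K) = -951.
Check p | disc: -951 mod 2 = 1.
p=2 does not divide disc (d is 1 mod 4). 2 splits iff d = 1 mod 8.
d mod 8 = 1, so (d/2) = 1.
(d/p) = 1, so p splits: (p) = P*P' with e=1, f=1, g=2.
Therefore p is split.

split


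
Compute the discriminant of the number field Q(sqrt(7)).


For K = Q(sqrt(d)) with d squarefree: disc(K) = d if d = 1 mod 4, and disc(K) = 4d if d = 2 or 3 mod 4.
Here d = 7, and d mod 4 = 3.
d = 3 mod 4, not 1 (O_K = Z[sqrt(d)]), so disc(K) = 4d = 4 * (7) = 28

28


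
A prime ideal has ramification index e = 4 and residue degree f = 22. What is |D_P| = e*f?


|D_P| = e * f
= 4 * 22
= 88

88


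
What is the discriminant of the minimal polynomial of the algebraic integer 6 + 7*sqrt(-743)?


The element 6 + 7*sqrt(-743) has minimal polynomial:
x^2 - 12*x + 36443
Discriminant = (-12)^2 - 4*(36443)
= 144 - 145772
= -145628

-145628


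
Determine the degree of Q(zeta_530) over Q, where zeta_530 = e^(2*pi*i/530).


The degree equals Euler's totient phi(530).
530 = 2 * 5 * 53
phi(530) = 208

208


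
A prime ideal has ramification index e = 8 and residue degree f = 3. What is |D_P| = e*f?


|D_P| = e * f
= 8 * 3
= 24

24


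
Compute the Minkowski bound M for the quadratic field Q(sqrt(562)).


d = 562, d mod 4 = 2, so disc(K) = 4d = 2248; |disc(K)| = 2248
Real quadratic field, so n = 2, s = r2 = 0, r1 = 2
M = (n!/n^n) * (4/pi)^s * sqrt(|disc(K)|) = (2!/2^2) * (4/pi)^0 * sqrt(2248)
= 0.5 * 1.000000 * 47.413078
= 23.7065

23.7065


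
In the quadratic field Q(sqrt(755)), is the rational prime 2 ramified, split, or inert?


K = Q(sqrt(755)). Since d mod 4 = 3, disc(K) = 3020.
Check p | disc: 3020 mod 2 = 0.
p divides disc, so p ramifies: (p) = P^2 with e=2, f=1, g=1.
Therefore p is ramified.

ramified


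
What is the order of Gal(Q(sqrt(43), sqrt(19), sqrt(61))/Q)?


The 3 square roots of distinct primes are multiplicatively independent over Q,
so [K:Q] = 2^3 and Gal(K/Q) is isomorphic to (Z/2Z)^3.
|Gal| = 2^3 = 8

8


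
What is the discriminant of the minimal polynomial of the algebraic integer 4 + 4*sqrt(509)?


The element 4 + 4*sqrt(509) has minimal polynomial:
x^2 - 8*x - 8128
Discriminant = (-8)^2 - 4*(-8128)
= 64 + 32512
= 32576

32576


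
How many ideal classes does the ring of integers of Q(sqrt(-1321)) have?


K = Q(sqrt(-1321)). d mod 4 = 3, so D = disc(K) = 4d = -5284
h(K) equals the number of primitive reduced positive-definite forms (a, b, c) = a*x^2 + b*x*y + c*y^2 with b^2 - 4ac = D,
where reduced means |b| <= a <= c, with b >= 0 whenever |b| = a or a = c, and primitive means gcd(a, b, c) = 1.
Reduced forces 3a^2 <= |D| = 5284, so 1 <= a <= 41; b must have the parity of D, and c = (b^2 - D)/(4a) must be an integer >= a.
Enumerate a = 1..41, b in [-a, a]:
  a=1: (1, 0, 1321)  [1]
  a=2: (2, 2, 661)  [1]
  a=3..4: none
  a=5: (5, -4, 265), (5, 4, 265)  [2]
  a=6: none
  a=7: (7, -6, 190), (7, 6, 190)  [2]
  a=8..9: none
  a=10: (10, -6, 133), (10, 6, 133)  [2]
  a=11..13: none
  a=14: (14, -6, 95), (14, 6, 95)  [2]
  a=15..18: none
  a=19: (19, -6, 70), (19, 6, 70)  [2]
  a=20..22: none
  a=23: (23, -12, 59), (23, 12, 59)  [2]
  a=24: none
  a=25: (25, -4, 53), (25, 4, 53)  [2]
  a=26..28: none
  a=29: (29, -20, 49), (29, 20, 49)  [2]
  a=30..34: none
  a=35: (35, -34, 46), (35, -6, 38), (35, 6, 38), (35, 34, 46)  [4]
  a=36: none
  a=37: (37, -28, 41), (37, 28, 41)  [2]
  a=38..41: none
Total reduced forms: 1 + 1 + 2 + 2 + 2 + 2 + 2 + 2 + 2 + 2 + 4 + 2 = 24
h = 24

24


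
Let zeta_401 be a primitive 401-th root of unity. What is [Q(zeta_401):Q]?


The degree equals Euler's totient phi(401).
401 = 401
phi(401) = 400

400


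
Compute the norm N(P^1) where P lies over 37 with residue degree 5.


N(P^a) = p^(a*f)
= 37^(1*5)
= 37^5
= 69343957

69343957


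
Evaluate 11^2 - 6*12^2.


x^2 - d*y^2
= 11^2 - 6*12^2
= 121 - 864
= -743

-743


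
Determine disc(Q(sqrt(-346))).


For K = Q(sqrt(d)) with d squarefree: disc(K) = d if d = 1 mod 4, and disc(K) = 4d if d = 2 or 3 mod 4.
Here d = -346, and d mod 4 = 2.
d = 2 mod 4, not 1 (O_K = Z[sqrt(d)]), so disc(K) = 4d = 4 * (-346) = -1384

-1384


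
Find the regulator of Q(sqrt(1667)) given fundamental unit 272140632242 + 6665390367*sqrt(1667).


epsilon = 272140632242 + 6665390367*sqrt(1667)
= 5.4428e+11
R = ln(5.4428e+11)
= 27.0227

27.0227


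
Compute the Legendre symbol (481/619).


p = 619 is prime, so compute (481/619) with the reciprocity algorithm (Jacobi-symbol steps: pull out 2s via (2/n), flip via reciprocity, reduce):
  reciprocity: (481/619) -> +(619/481)
  reduce: (138/481)
  pull out 2: (2/481) = +1  (since 481 mod 8 = 1)
  reciprocity: (69/481) -> +(481/69)
  reduce: (67/69)
  reciprocity: (67/69) -> +(69/67)
  reduce: (2/67)
  pull out 2: (2/67) = -1  (since 67 mod 8 = 3)
  (1/67) = 1
Product of signs = -1
(481/619) = -1

-1


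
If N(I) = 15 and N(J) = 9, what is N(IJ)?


N(IJ) = N(I) * N(J)
= 15 * 9
= 135

135


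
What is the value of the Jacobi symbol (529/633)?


Compute (529/633) via quadratic reciprocity:
  reciprocity: (529/633) -> +(633/529)
  reduce: (104/529)
  pull out 2: (2/529) = +1  (since 529 mod 8 = 1)
  pull out 2: (2/529) = +1  (since 529 mod 8 = 1)
  pull out 2: (2/529) = +1  (since 529 mod 8 = 1)
  reciprocity: (13/529) -> +(529/13)
  reduce: (9/13)
  reciprocity: (9/13) -> +(13/9)
  reduce: (4/9)
  pull out 2: (2/9) = +1  (since 9 mod 8 = 1)
  pull out 2: (2/9) = +1  (since 9 mod 8 = 1)
  (1/9) = 1
Product of signs = 1

1


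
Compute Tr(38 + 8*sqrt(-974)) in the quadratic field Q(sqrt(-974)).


Tr(a + b*sqrt(d)) = (a + b*sqrt(d)) + (a - b*sqrt(d)) = 2a
= 2 * (38)
= 76

76


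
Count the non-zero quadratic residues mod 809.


For prime p, the number of non-zero quadratic residues is (p-1)/2.
= (809-1)/2
= 404

404


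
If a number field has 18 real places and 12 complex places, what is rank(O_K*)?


By Dirichlet's unit theorem:
rank = r1 + r2 - 1
= 18 + 12 - 1
= 29

29


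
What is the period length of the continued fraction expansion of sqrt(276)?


Run the CF algorithm for sqrt(276).
a_0 = floor(sqrt(276)) = 16; set m_0=0, q_0=1.
Recurrence: m' = q*a - m,  q' = (d - m'^2)/q,  a' = floor((a_0 + m')/q').
  step 1: m=16, q=20, a=1
  step 2: m=4, q=13, a=1
  step 3: m=9, q=15, a=1
  step 4: m=6, q=16, a=1
  step 5: m=10, q=11, a=2
  step 6: m=12, q=12, a=2
  step 7: m=12, q=11, a=2
  step 8: m=10, q=16, a=1
  step 9: m=6, q=15, a=1
  step 10: m=9, q=13, a=1
  step 11: m=4, q=20, a=1
  step 12: m=16, q=1, a=32
a_12 = 2*a_0 = 32, so the period closes here.
sqrt(276) = [16; 1, 1, 1, 1, 2, 2, 2, 1, 1, 1, 1, 32]
Period length = 12

12


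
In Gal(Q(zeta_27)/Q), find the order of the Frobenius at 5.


The Frobenius at p in Gal(Q(zeta_n)/Q) = (Z/nZ)* is the class of p, so its order is ord_27(5), the smallest k >= 1 with 5^k = 1 mod 27.
n = 27 = 3^3, phi(27) = 18; the order divides phi(n).
Divisors of 18: 1, 2, 3, 6, 9, 18
Repeated squaring mod 27: 5^1 = 5, 5^2 = 25, 5^4 = 4, 5^8 = 16, 5^16 = 13
Test divisors in increasing order:
  k=1: 5^1 = 5 mod 27
  k=2: 5^2 = 25 mod 27
  k=3: 5^3 = 25 * 5 = 17 mod 27
  k=6: 5^6 = 4 * 25 = 19 mod 27
  k=9: 5^9 = 16 * 5 = 26 mod 27
  k=18: 5^18 = 13 * 25 = 1 mod 27  <- first divisor giving 1
Order = 18

18


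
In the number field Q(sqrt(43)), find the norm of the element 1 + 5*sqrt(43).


N(a + b*sqrt(d)) = a^2 - d*b^2
= (1)^2 - (43)*(5)^2
= 1 - 1075
= -1074

-1074


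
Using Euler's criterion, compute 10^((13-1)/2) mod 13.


p = 13 is prime and the exponent is (p-1)/2 = 6, so by Euler's criterion 10^6 = (10/13) = +1 or -1 mod 13.
Compute by square-and-multiply:
  6 = 4 + 2 (binary 110)
  Repeated squaring mod 13: 10^1 = 10, 10^2 = 9, 10^4 = 3
  10^6 = 10^4 * 10^2 = 3 * 9 mod 13
    3 * 9 = 27 = 1 mod 13
  10^6 = 1 mod 13
Result 1: 10 is a quadratic residue mod 13.
10^6 mod 13 = 1

1


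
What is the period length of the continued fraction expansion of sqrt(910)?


Run the CF algorithm for sqrt(910).
a_0 = floor(sqrt(910)) = 30; set m_0=0, q_0=1.
Recurrence: m' = q*a - m,  q' = (d - m'^2)/q,  a' = floor((a_0 + m')/q').
  step 1: m=30, q=10, a=6
  step 2: m=30, q=1, a=60
a_2 = 2*a_0 = 60, so the period closes here.
sqrt(910) = [30; 6, 60]
Period length = 2

2


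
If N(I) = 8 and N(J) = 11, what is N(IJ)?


N(IJ) = N(I) * N(J)
= 8 * 11
= 88

88


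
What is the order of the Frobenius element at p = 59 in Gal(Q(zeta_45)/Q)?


The Frobenius at p in Gal(Q(zeta_n)/Q) = (Z/nZ)* is the class of p, so its order is ord_45(59), the smallest k >= 1 with 59^k = 1 mod 45.
n = 45 = 3^2 * 5, phi(45) = 24; the order divides phi(n).
Divisors of 24: 1, 2, 3, 4, 6, 8, 12, 24
Repeated squaring mod 45: 59^1 = 14, 59^2 = 16, 59^4 = 31, 59^8 = 16, 59^16 = 31
Test divisors in increasing order:
  k=1: 59^1 = 14 mod 45
  k=2: 59^2 = 16 mod 45
  k=3: 59^3 = 16 * 14 = 44 mod 45
  k=4: 59^4 = 31 mod 45
  k=6: 59^6 = 31 * 16 = 1 mod 45  <- first divisor giving 1
Order = 6

6


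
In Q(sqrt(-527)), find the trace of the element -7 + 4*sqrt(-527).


Tr(a + b*sqrt(d)) = (a + b*sqrt(d)) + (a - b*sqrt(d)) = 2a
= 2 * (-7)
= -14

-14


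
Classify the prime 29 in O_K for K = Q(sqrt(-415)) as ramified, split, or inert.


K = Q(sqrt(-415)). Since d mod 4 = 1, disc(K) = -415.
Check p | disc: -415 mod 29 = 20.
p does not divide disc. Compute Legendre symbol (d/p):
20^((29-1)/2) mod 29 = 1
(d/p) = 1, so p splits: (p) = P*P' with e=1, f=1, g=2.
Therefore p is split.

split


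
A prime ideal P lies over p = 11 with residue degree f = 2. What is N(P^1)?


N(P^a) = p^(a*f)
= 11^(1*2)
= 11^2
= 121

121


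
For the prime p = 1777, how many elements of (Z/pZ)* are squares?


For prime p, the number of non-zero quadratic residues is (p-1)/2.
= (1777-1)/2
= 888

888


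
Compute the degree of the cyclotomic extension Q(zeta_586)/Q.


The degree equals Euler's totient phi(586).
586 = 2 * 293
phi(586) = 292

292


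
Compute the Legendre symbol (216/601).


p = 601 is prime, so compute (216/601) with the reciprocity algorithm (Jacobi-symbol steps: pull out 2s via (2/n), flip via reciprocity, reduce):
  pull out 2: (2/601) = +1  (since 601 mod 8 = 1)
  pull out 2: (2/601) = +1  (since 601 mod 8 = 1)
  pull out 2: (2/601) = +1  (since 601 mod 8 = 1)
  reciprocity: (27/601) -> +(601/27)
  reduce: (7/27)
  reciprocity: (7/27) -> -(27/7)
  reduce: (6/7)
  pull out 2: (2/7) = +1  (since 7 mod 8 = 7)
  reciprocity: (3/7) -> -(7/3)
  reduce: (1/3)
  (1/3) = 1
Product of signs = 1
(216/601) = 1

1


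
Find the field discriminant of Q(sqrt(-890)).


For K = Q(sqrt(d)) with d squarefree: disc(K) = d if d = 1 mod 4, and disc(K) = 4d if d = 2 or 3 mod 4.
Here d = -890, and d mod 4 = 2.
d = 2 mod 4, not 1 (O_K = Z[sqrt(d)]), so disc(K) = 4d = 4 * (-890) = -3560

-3560


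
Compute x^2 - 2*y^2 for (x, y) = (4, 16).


x^2 - d*y^2
= 4^2 - 2*16^2
= 16 - 512
= -496

-496


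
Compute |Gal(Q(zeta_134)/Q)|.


|Gal(Q(zeta_134)/Q)| = phi(134)
= 66

66


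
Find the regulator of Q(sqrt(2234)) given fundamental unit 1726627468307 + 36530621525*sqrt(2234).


epsilon = 1726627468307 + 36530621525*sqrt(2234)
= 3.4533e+12
R = ln(3.4533e+12)
= 28.8703

28.8703


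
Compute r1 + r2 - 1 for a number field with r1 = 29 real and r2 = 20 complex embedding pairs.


By Dirichlet's unit theorem:
rank = r1 + r2 - 1
= 29 + 20 - 1
= 48

48


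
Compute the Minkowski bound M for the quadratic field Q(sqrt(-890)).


d = -890, d mod 4 = 2, so disc(K) = 4d = -3560; |disc(K)| = 3560
Imaginary quadratic field, so n = 2, s = r2 = 1, r1 = 0
M = (n!/n^n) * (4/pi)^s * sqrt(|disc(K)|) = (2!/2^2) * (4/pi)^1 * sqrt(3560)
= 0.5 * 1.273240 * 59.665736
= 37.9844

37.9844


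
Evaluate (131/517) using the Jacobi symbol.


Compute (131/517) via quadratic reciprocity:
  reciprocity: (131/517) -> +(517/131)
  reduce: (124/131)
  pull out 2: (2/131) = -1  (since 131 mod 8 = 3)
  pull out 2: (2/131) = -1  (since 131 mod 8 = 3)
  reciprocity: (31/131) -> -(131/31)
  reduce: (7/31)
  reciprocity: (7/31) -> -(31/7)
  reduce: (3/7)
  reciprocity: (3/7) -> -(7/3)
  reduce: (1/3)
  (1/3) = 1
Product of signs = -1

-1


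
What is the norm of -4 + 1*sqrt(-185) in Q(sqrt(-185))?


N(a + b*sqrt(d)) = a^2 - d*b^2
= (-4)^2 - (-185)*(1)^2
= 16 + 185
= 201

201


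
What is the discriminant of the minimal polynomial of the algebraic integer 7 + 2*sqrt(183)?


The element 7 + 2*sqrt(183) has minimal polynomial:
x^2 - 14*x - 683
Discriminant = (-14)^2 - 4*(-683)
= 196 + 2732
= 2928

2928


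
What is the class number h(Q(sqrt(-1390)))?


K = Q(sqrt(-1390)). d mod 4 = 2, so D = disc(K) = 4d = -5560
h(K) equals the number of primitive reduced positive-definite forms (a, b, c) = a*x^2 + b*x*y + c*y^2 with b^2 - 4ac = D,
where reduced means |b| <= a <= c, with b >= 0 whenever |b| = a or a = c, and primitive means gcd(a, b, c) = 1.
Reduced forces 3a^2 <= |D| = 5560, so 1 <= a <= 43; b must have the parity of D, and c = (b^2 - D)/(4a) must be an integer >= a.
Enumerate a = 1..43, b in [-a, a]:
  a=1: (1, 0, 1390)  [1]
  a=2: (2, 0, 695)  [1]
  a=3..4: none
  a=5: (5, 0, 278)  [1]
  a=6..9: none
  a=10: (10, 0, 139)  [1]
  a=11..12: none
  a=13: (13, -2, 107), (13, 2, 107)  [2]
  a=14..16: none
  a=17: (17, -4, 82), (17, 4, 82)  [2]
  a=18: none
  a=19: (19, -8, 74), (19, 8, 74)  [2]
  a=20..22: none
  a=23: (23, -12, 62), (23, 12, 62)  [2]
  a=24..25: none
  a=26: (26, -24, 59), (26, 24, 59)  [2]
  a=27..30: none
  a=31: (31, -12, 46), (31, 12, 46)  [2]
  a=32..33: none
  a=34: (34, -4, 41), (34, 4, 41)  [2]
  a=35..36: none
  a=37: (37, -8, 38), (37, 8, 38)  [2]
  a=38..43: none
Total reduced forms: 1 + 1 + 1 + 1 + 2 + 2 + 2 + 2 + 2 + 2 + 2 + 2 = 20
h = 20

20


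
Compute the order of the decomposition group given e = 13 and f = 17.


|D_P| = e * f
= 13 * 17
= 221

221


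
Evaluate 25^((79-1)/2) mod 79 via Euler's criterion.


p = 79 is prime and the exponent is (p-1)/2 = 39, so by Euler's criterion 25^39 = (25/79) = +1 or -1 mod 79.
Compute by square-and-multiply:
  39 = 32 + 4 + 2 + 1 (binary 100111)
  Repeated squaring mod 79: 25^1 = 25, 25^2 = 72, 25^4 = 49, 25^8 = 31, 25^16 = 13, 25^32 = 11
  25^39 = 25^32 * 25^4 * 25^2 * 25^1 = 11 * 49 * 72 * 25 mod 79
    11 * 49 = 539 = 65 mod 79
    65 * 72 = 4680 = 19 mod 79
    19 * 25 = 475 = 1 mod 79
  25^39 = 1 mod 79
Result 1: 25 is a quadratic residue mod 79.
25^39 mod 79 = 1

1


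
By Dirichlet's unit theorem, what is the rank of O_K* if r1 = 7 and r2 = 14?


By Dirichlet's unit theorem:
rank = r1 + r2 - 1
= 7 + 14 - 1
= 20

20


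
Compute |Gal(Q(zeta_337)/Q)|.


|Gal(Q(zeta_337)/Q)| = phi(337)
= 336

336


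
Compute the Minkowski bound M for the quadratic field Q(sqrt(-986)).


d = -986, d mod 4 = 2, so disc(K) = 4d = -3944; |disc(K)| = 3944
Imaginary quadratic field, so n = 2, s = r2 = 1, r1 = 0
M = (n!/n^n) * (4/pi)^s * sqrt(|disc(K)|) = (2!/2^2) * (4/pi)^1 * sqrt(3944)
= 0.5 * 1.273240 * 62.801274
= 39.9805

39.9805


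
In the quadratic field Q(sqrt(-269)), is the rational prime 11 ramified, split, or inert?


K = Q(sqrt(-269)). Since d mod 4 = 3, disc(K) = -1076.
Check p | disc: -1076 mod 11 = 2.
p does not divide disc. Compute Legendre symbol (d/p):
6^((11-1)/2) mod 11 = -1
(d/p) = -1, so p is inert: (p) stays prime with e=1, f=2, g=1.
Therefore p is inert.

inert


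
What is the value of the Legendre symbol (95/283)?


p = 283 is prime, so compute (95/283) with the reciprocity algorithm (Jacobi-symbol steps: pull out 2s via (2/n), flip via reciprocity, reduce):
  reciprocity: (95/283) -> -(283/95)
  reduce: (93/95)
  reciprocity: (93/95) -> +(95/93)
  reduce: (2/93)
  pull out 2: (2/93) = -1  (since 93 mod 8 = 5)
  (1/93) = 1
Product of signs = 1
(95/283) = 1

1


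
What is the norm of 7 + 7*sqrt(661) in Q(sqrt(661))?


N(a + b*sqrt(d)) = a^2 - d*b^2
= (7)^2 - (661)*(7)^2
= 49 - 32389
= -32340

-32340


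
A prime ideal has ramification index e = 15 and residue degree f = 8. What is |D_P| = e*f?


|D_P| = e * f
= 15 * 8
= 120

120
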